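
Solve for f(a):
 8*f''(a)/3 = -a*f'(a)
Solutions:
 f(a) = C1 + C2*erf(sqrt(3)*a/4)


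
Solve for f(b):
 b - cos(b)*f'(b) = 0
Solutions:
 f(b) = C1 + Integral(b/cos(b), b)


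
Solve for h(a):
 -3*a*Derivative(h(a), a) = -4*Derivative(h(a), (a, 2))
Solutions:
 h(a) = C1 + C2*erfi(sqrt(6)*a/4)


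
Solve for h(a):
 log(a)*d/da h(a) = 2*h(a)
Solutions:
 h(a) = C1*exp(2*li(a))


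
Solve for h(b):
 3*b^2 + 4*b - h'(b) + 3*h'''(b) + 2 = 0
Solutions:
 h(b) = C1 + C2*exp(-sqrt(3)*b/3) + C3*exp(sqrt(3)*b/3) + b^3 + 2*b^2 + 20*b


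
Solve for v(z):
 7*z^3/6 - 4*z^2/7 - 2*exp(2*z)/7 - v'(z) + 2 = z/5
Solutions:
 v(z) = C1 + 7*z^4/24 - 4*z^3/21 - z^2/10 + 2*z - exp(2*z)/7


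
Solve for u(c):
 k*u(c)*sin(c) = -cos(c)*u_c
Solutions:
 u(c) = C1*exp(k*log(cos(c)))


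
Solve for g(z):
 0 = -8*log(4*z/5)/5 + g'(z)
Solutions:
 g(z) = C1 + 8*z*log(z)/5 - 8*z*log(5)/5 - 8*z/5 + 16*z*log(2)/5


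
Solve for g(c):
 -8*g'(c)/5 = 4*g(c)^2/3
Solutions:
 g(c) = 6/(C1 + 5*c)


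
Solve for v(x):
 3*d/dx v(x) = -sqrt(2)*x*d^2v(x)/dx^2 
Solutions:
 v(x) = C1 + C2*x^(1 - 3*sqrt(2)/2)


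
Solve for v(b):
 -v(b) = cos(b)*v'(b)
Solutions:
 v(b) = C1*sqrt(sin(b) - 1)/sqrt(sin(b) + 1)


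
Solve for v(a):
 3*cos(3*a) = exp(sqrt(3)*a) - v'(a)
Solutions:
 v(a) = C1 + sqrt(3)*exp(sqrt(3)*a)/3 - sin(3*a)


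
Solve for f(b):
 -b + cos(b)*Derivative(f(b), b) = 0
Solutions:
 f(b) = C1 + Integral(b/cos(b), b)


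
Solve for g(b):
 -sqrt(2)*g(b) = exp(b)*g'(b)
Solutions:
 g(b) = C1*exp(sqrt(2)*exp(-b))


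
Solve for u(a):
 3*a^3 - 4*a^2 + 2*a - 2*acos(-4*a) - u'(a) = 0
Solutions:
 u(a) = C1 + 3*a^4/4 - 4*a^3/3 + a^2 - 2*a*acos(-4*a) - sqrt(1 - 16*a^2)/2


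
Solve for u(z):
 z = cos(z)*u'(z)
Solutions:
 u(z) = C1 + Integral(z/cos(z), z)


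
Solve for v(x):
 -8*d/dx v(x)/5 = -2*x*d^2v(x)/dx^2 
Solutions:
 v(x) = C1 + C2*x^(9/5)


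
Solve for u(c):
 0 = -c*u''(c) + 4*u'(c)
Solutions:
 u(c) = C1 + C2*c^5


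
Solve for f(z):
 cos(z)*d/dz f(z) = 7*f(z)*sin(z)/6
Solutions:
 f(z) = C1/cos(z)^(7/6)


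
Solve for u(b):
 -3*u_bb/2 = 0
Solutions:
 u(b) = C1 + C2*b


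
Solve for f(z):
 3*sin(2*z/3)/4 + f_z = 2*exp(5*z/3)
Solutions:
 f(z) = C1 + 6*exp(5*z/3)/5 + 9*cos(2*z/3)/8


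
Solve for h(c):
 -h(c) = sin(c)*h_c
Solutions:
 h(c) = C1*sqrt(cos(c) + 1)/sqrt(cos(c) - 1)


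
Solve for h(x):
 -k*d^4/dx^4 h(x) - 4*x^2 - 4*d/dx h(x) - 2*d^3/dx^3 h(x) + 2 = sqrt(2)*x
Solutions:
 h(x) = C1 + C2*exp(-x*(2^(1/3)*(sqrt(((27 + 4/k^2)^2 - 16/k^4)/k^2) + 27/k + 4/k^3)^(1/3) + 2/k + 2*2^(2/3)/(k^2*(sqrt(((27 + 4/k^2)^2 - 16/k^4)/k^2) + 27/k + 4/k^3)^(1/3)))/3) + C3*exp(x*(2^(1/3)*(sqrt(((27 + 4/k^2)^2 - 16/k^4)/k^2) + 27/k + 4/k^3)^(1/3) - 2^(1/3)*sqrt(3)*I*(sqrt(((27 + 4/k^2)^2 - 16/k^4)/k^2) + 27/k + 4/k^3)^(1/3) - 4/k - 8*2^(2/3)/(k^2*(-1 + sqrt(3)*I)*(sqrt(((27 + 4/k^2)^2 - 16/k^4)/k^2) + 27/k + 4/k^3)^(1/3)))/6) + C4*exp(x*(2^(1/3)*(sqrt(((27 + 4/k^2)^2 - 16/k^4)/k^2) + 27/k + 4/k^3)^(1/3) + 2^(1/3)*sqrt(3)*I*(sqrt(((27 + 4/k^2)^2 - 16/k^4)/k^2) + 27/k + 4/k^3)^(1/3) - 4/k + 8*2^(2/3)/(k^2*(1 + sqrt(3)*I)*(sqrt(((27 + 4/k^2)^2 - 16/k^4)/k^2) + 27/k + 4/k^3)^(1/3)))/6) - x^3/3 - sqrt(2)*x^2/8 + 3*x/2


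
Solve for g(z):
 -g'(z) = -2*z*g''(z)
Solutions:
 g(z) = C1 + C2*z^(3/2)


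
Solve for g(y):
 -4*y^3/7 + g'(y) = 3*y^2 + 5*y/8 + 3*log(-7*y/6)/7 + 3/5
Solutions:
 g(y) = C1 + y^4/7 + y^3 + 5*y^2/16 + 3*y*log(-y)/7 + 3*y*(-5*log(6) + 2 + 5*log(7))/35


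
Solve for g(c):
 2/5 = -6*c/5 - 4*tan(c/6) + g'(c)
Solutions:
 g(c) = C1 + 3*c^2/5 + 2*c/5 - 24*log(cos(c/6))


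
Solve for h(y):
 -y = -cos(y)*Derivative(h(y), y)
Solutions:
 h(y) = C1 + Integral(y/cos(y), y)


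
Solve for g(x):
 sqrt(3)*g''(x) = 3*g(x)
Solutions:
 g(x) = C1*exp(-3^(1/4)*x) + C2*exp(3^(1/4)*x)


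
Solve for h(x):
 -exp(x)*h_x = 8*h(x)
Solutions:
 h(x) = C1*exp(8*exp(-x))


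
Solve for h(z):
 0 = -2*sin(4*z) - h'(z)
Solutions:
 h(z) = C1 + cos(4*z)/2


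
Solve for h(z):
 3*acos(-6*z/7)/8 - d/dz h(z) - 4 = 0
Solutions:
 h(z) = C1 + 3*z*acos(-6*z/7)/8 - 4*z + sqrt(49 - 36*z^2)/16


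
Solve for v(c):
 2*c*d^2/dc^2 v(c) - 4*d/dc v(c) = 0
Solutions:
 v(c) = C1 + C2*c^3


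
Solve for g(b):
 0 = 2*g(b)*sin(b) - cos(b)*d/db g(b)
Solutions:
 g(b) = C1/cos(b)^2


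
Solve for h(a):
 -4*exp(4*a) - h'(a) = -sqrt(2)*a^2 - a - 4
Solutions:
 h(a) = C1 + sqrt(2)*a^3/3 + a^2/2 + 4*a - exp(4*a)


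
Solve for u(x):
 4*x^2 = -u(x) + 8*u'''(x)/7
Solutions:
 u(x) = C3*exp(7^(1/3)*x/2) - 4*x^2 + (C1*sin(sqrt(3)*7^(1/3)*x/4) + C2*cos(sqrt(3)*7^(1/3)*x/4))*exp(-7^(1/3)*x/4)


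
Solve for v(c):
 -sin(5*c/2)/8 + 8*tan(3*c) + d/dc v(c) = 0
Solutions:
 v(c) = C1 + 8*log(cos(3*c))/3 - cos(5*c/2)/20


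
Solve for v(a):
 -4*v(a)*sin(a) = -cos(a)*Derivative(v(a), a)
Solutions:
 v(a) = C1/cos(a)^4


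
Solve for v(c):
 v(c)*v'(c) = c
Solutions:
 v(c) = -sqrt(C1 + c^2)
 v(c) = sqrt(C1 + c^2)


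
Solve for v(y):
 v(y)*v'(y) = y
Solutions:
 v(y) = -sqrt(C1 + y^2)
 v(y) = sqrt(C1 + y^2)


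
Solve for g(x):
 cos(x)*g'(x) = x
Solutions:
 g(x) = C1 + Integral(x/cos(x), x)


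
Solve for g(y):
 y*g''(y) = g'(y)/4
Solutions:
 g(y) = C1 + C2*y^(5/4)


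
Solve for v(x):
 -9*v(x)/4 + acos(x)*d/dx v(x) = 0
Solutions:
 v(x) = C1*exp(9*Integral(1/acos(x), x)/4)


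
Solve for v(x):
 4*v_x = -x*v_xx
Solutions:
 v(x) = C1 + C2/x^3


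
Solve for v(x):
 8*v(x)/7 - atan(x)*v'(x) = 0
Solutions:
 v(x) = C1*exp(8*Integral(1/atan(x), x)/7)


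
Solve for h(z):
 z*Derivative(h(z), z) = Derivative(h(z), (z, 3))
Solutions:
 h(z) = C1 + Integral(C2*airyai(z) + C3*airybi(z), z)


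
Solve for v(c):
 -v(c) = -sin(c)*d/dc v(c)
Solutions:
 v(c) = C1*sqrt(cos(c) - 1)/sqrt(cos(c) + 1)


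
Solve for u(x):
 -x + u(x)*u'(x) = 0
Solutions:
 u(x) = -sqrt(C1 + x^2)
 u(x) = sqrt(C1 + x^2)


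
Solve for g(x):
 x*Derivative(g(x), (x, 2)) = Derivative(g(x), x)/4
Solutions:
 g(x) = C1 + C2*x^(5/4)


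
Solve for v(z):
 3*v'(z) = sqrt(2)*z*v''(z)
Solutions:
 v(z) = C1 + C2*z^(1 + 3*sqrt(2)/2)


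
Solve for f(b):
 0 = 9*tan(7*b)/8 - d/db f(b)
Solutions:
 f(b) = C1 - 9*log(cos(7*b))/56


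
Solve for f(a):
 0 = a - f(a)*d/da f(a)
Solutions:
 f(a) = -sqrt(C1 + a^2)
 f(a) = sqrt(C1 + a^2)


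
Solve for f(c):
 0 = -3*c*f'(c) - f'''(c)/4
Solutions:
 f(c) = C1 + Integral(C2*airyai(-12^(1/3)*c) + C3*airybi(-12^(1/3)*c), c)


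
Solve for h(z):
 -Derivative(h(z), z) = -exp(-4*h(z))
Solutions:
 h(z) = log(-I*(C1 + 4*z)^(1/4))
 h(z) = log(I*(C1 + 4*z)^(1/4))
 h(z) = log(-(C1 + 4*z)^(1/4))
 h(z) = log(C1 + 4*z)/4


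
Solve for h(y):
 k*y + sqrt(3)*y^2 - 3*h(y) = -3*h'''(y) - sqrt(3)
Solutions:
 h(y) = C3*exp(y) + k*y/3 + sqrt(3)*y^2/3 + (C1*sin(sqrt(3)*y/2) + C2*cos(sqrt(3)*y/2))*exp(-y/2) + sqrt(3)/3


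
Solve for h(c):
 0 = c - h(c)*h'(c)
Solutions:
 h(c) = -sqrt(C1 + c^2)
 h(c) = sqrt(C1 + c^2)


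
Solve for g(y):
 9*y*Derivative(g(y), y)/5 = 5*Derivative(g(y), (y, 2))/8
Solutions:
 g(y) = C1 + C2*erfi(6*y/5)


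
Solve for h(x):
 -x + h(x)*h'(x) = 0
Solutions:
 h(x) = -sqrt(C1 + x^2)
 h(x) = sqrt(C1 + x^2)


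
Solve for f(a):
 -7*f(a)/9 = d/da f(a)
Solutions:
 f(a) = C1*exp(-7*a/9)


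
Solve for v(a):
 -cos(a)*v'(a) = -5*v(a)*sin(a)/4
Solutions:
 v(a) = C1/cos(a)^(5/4)


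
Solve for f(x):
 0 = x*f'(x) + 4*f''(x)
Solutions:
 f(x) = C1 + C2*erf(sqrt(2)*x/4)


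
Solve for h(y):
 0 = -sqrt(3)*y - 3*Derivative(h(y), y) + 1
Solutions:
 h(y) = C1 - sqrt(3)*y^2/6 + y/3


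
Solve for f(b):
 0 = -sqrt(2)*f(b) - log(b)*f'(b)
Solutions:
 f(b) = C1*exp(-sqrt(2)*li(b))


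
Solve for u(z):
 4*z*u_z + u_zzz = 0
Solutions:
 u(z) = C1 + Integral(C2*airyai(-2^(2/3)*z) + C3*airybi(-2^(2/3)*z), z)


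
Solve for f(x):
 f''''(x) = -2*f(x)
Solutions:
 f(x) = (C1*sin(2^(3/4)*x/2) + C2*cos(2^(3/4)*x/2))*exp(-2^(3/4)*x/2) + (C3*sin(2^(3/4)*x/2) + C4*cos(2^(3/4)*x/2))*exp(2^(3/4)*x/2)


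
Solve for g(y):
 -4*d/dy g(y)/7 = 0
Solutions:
 g(y) = C1


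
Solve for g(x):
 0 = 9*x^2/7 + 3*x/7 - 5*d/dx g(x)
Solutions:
 g(x) = C1 + 3*x^3/35 + 3*x^2/70


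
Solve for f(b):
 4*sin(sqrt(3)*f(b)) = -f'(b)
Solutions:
 f(b) = sqrt(3)*(-acos((-exp(2*sqrt(3)*C1) - exp(8*sqrt(3)*b))/(exp(2*sqrt(3)*C1) - exp(8*sqrt(3)*b))) + 2*pi)/3
 f(b) = sqrt(3)*acos((-exp(2*sqrt(3)*C1) - exp(8*sqrt(3)*b))/(exp(2*sqrt(3)*C1) - exp(8*sqrt(3)*b)))/3


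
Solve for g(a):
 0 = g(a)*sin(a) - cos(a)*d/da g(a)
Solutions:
 g(a) = C1/cos(a)


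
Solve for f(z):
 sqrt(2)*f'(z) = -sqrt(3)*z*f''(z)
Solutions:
 f(z) = C1 + C2*z^(1 - sqrt(6)/3)


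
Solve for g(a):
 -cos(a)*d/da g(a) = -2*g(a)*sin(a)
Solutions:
 g(a) = C1/cos(a)^2


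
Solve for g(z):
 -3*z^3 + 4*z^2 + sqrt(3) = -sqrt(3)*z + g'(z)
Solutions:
 g(z) = C1 - 3*z^4/4 + 4*z^3/3 + sqrt(3)*z^2/2 + sqrt(3)*z


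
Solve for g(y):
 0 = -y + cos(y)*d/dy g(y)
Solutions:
 g(y) = C1 + Integral(y/cos(y), y)


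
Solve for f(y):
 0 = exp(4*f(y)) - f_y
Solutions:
 f(y) = log(-(-1/(C1 + 4*y))^(1/4))
 f(y) = log(-1/(C1 + 4*y))/4
 f(y) = log(-I*(-1/(C1 + 4*y))^(1/4))
 f(y) = log(I*(-1/(C1 + 4*y))^(1/4))


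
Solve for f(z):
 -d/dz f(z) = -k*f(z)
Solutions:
 f(z) = C1*exp(k*z)


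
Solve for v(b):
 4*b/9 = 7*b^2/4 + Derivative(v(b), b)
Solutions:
 v(b) = C1 - 7*b^3/12 + 2*b^2/9


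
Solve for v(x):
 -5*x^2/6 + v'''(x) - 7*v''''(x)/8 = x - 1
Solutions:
 v(x) = C1 + C2*x + C3*x^2 + C4*exp(8*x/7) + x^5/72 + 59*x^4/576 + 221*x^3/1152


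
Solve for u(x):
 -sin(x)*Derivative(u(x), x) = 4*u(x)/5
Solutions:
 u(x) = C1*(cos(x) + 1)^(2/5)/(cos(x) - 1)^(2/5)


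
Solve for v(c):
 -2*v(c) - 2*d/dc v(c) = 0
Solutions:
 v(c) = C1*exp(-c)


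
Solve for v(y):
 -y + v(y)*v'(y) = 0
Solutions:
 v(y) = -sqrt(C1 + y^2)
 v(y) = sqrt(C1 + y^2)


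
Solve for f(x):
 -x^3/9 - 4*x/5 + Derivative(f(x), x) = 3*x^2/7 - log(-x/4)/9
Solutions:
 f(x) = C1 + x^4/36 + x^3/7 + 2*x^2/5 - x*log(-x)/9 + x*(1 + 2*log(2))/9


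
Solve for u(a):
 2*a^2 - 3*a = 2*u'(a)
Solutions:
 u(a) = C1 + a^3/3 - 3*a^2/4


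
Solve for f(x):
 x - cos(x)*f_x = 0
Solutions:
 f(x) = C1 + Integral(x/cos(x), x)


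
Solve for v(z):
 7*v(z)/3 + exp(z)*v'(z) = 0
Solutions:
 v(z) = C1*exp(7*exp(-z)/3)


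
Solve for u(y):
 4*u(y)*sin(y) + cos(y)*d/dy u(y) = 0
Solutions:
 u(y) = C1*cos(y)^4


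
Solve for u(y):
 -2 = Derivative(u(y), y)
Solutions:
 u(y) = C1 - 2*y


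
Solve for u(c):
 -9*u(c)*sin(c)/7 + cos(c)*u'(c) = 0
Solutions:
 u(c) = C1/cos(c)^(9/7)


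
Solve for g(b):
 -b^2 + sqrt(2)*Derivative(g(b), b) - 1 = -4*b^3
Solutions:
 g(b) = C1 - sqrt(2)*b^4/2 + sqrt(2)*b^3/6 + sqrt(2)*b/2


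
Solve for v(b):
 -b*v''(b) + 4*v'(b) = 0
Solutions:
 v(b) = C1 + C2*b^5


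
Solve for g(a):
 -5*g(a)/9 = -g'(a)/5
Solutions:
 g(a) = C1*exp(25*a/9)


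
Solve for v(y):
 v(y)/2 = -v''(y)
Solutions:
 v(y) = C1*sin(sqrt(2)*y/2) + C2*cos(sqrt(2)*y/2)


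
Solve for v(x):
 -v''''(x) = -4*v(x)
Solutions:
 v(x) = C1*exp(-sqrt(2)*x) + C2*exp(sqrt(2)*x) + C3*sin(sqrt(2)*x) + C4*cos(sqrt(2)*x)


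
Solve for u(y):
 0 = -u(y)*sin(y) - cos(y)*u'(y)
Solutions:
 u(y) = C1*cos(y)


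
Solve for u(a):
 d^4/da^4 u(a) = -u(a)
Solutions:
 u(a) = (C1*sin(sqrt(2)*a/2) + C2*cos(sqrt(2)*a/2))*exp(-sqrt(2)*a/2) + (C3*sin(sqrt(2)*a/2) + C4*cos(sqrt(2)*a/2))*exp(sqrt(2)*a/2)


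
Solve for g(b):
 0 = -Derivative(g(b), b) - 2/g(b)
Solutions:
 g(b) = -sqrt(C1 - 4*b)
 g(b) = sqrt(C1 - 4*b)


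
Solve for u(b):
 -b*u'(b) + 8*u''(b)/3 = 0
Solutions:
 u(b) = C1 + C2*erfi(sqrt(3)*b/4)


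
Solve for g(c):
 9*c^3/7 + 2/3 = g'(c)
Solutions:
 g(c) = C1 + 9*c^4/28 + 2*c/3


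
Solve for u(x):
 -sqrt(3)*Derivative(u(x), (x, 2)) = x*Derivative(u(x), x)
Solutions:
 u(x) = C1 + C2*erf(sqrt(2)*3^(3/4)*x/6)


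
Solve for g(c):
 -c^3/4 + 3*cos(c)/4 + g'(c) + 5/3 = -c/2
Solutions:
 g(c) = C1 + c^4/16 - c^2/4 - 5*c/3 - 3*sin(c)/4


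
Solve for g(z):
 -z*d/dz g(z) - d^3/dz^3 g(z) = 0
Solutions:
 g(z) = C1 + Integral(C2*airyai(-z) + C3*airybi(-z), z)


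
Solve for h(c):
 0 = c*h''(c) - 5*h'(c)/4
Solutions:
 h(c) = C1 + C2*c^(9/4)


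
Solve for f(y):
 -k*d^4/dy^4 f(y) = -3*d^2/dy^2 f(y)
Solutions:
 f(y) = C1 + C2*y + C3*exp(-sqrt(3)*y*sqrt(1/k)) + C4*exp(sqrt(3)*y*sqrt(1/k))


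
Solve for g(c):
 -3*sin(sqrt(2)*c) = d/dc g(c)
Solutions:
 g(c) = C1 + 3*sqrt(2)*cos(sqrt(2)*c)/2


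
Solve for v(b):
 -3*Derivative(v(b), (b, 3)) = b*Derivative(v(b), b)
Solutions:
 v(b) = C1 + Integral(C2*airyai(-3^(2/3)*b/3) + C3*airybi(-3^(2/3)*b/3), b)


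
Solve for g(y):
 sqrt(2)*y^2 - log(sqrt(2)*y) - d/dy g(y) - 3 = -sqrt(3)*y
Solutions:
 g(y) = C1 + sqrt(2)*y^3/3 + sqrt(3)*y^2/2 - y*log(y) - 2*y - y*log(2)/2


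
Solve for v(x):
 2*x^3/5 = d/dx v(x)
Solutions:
 v(x) = C1 + x^4/10


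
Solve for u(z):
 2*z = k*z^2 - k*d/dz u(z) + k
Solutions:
 u(z) = C1 + z^3/3 + z - z^2/k


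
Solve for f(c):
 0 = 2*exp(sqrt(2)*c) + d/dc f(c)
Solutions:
 f(c) = C1 - sqrt(2)*exp(sqrt(2)*c)


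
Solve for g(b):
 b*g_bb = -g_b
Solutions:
 g(b) = C1 + C2*log(b)


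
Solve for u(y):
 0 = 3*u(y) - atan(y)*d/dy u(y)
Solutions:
 u(y) = C1*exp(3*Integral(1/atan(y), y))


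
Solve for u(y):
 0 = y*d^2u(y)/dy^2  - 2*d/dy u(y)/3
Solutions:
 u(y) = C1 + C2*y^(5/3)


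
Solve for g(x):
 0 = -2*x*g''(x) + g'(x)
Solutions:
 g(x) = C1 + C2*x^(3/2)


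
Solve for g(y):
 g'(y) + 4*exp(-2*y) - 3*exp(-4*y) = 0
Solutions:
 g(y) = C1 + 2*exp(-2*y) - 3*exp(-4*y)/4


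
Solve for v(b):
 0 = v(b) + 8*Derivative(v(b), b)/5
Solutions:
 v(b) = C1*exp(-5*b/8)


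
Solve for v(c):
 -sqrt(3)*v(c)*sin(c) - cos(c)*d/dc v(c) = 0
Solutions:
 v(c) = C1*cos(c)^(sqrt(3))


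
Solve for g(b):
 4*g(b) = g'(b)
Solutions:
 g(b) = C1*exp(4*b)


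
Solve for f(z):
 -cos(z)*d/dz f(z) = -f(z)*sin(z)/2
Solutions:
 f(z) = C1/sqrt(cos(z))


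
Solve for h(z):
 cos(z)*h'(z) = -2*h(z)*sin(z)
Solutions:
 h(z) = C1*cos(z)^2


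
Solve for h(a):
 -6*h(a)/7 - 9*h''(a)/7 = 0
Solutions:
 h(a) = C1*sin(sqrt(6)*a/3) + C2*cos(sqrt(6)*a/3)


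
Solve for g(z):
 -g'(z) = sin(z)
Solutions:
 g(z) = C1 + cos(z)


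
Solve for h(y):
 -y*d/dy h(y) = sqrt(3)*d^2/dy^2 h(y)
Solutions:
 h(y) = C1 + C2*erf(sqrt(2)*3^(3/4)*y/6)


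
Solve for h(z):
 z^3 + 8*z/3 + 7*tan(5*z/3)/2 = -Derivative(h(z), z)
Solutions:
 h(z) = C1 - z^4/4 - 4*z^2/3 + 21*log(cos(5*z/3))/10


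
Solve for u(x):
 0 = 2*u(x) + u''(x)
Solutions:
 u(x) = C1*sin(sqrt(2)*x) + C2*cos(sqrt(2)*x)


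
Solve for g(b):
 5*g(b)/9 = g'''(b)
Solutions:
 g(b) = C3*exp(15^(1/3)*b/3) + (C1*sin(3^(5/6)*5^(1/3)*b/6) + C2*cos(3^(5/6)*5^(1/3)*b/6))*exp(-15^(1/3)*b/6)


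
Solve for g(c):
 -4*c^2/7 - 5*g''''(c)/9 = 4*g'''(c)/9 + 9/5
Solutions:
 g(c) = C1 + C2*c + C3*c^2 + C4*exp(-4*c/5) - 3*c^5/140 + 15*c^4/112 - 753*c^3/560


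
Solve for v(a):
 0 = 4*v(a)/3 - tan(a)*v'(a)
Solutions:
 v(a) = C1*sin(a)^(4/3)


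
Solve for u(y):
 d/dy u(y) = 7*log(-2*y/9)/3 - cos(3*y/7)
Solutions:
 u(y) = C1 + 7*y*log(-y)/3 - 5*y*log(3) - 7*y/3 + y*log(6)/3 + 2*y*log(2) - 7*sin(3*y/7)/3


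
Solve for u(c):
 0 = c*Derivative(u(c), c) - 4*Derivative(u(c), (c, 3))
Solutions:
 u(c) = C1 + Integral(C2*airyai(2^(1/3)*c/2) + C3*airybi(2^(1/3)*c/2), c)


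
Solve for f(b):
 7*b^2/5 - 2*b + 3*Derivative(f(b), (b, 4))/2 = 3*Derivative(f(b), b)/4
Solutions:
 f(b) = C1 + C4*exp(2^(2/3)*b/2) + 28*b^3/45 - 4*b^2/3 + (C2*sin(2^(2/3)*sqrt(3)*b/4) + C3*cos(2^(2/3)*sqrt(3)*b/4))*exp(-2^(2/3)*b/4)


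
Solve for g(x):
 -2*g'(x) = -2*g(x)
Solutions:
 g(x) = C1*exp(x)


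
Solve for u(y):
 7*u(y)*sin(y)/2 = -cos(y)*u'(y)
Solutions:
 u(y) = C1*cos(y)^(7/2)


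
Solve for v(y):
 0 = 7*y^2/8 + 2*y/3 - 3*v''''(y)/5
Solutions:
 v(y) = C1 + C2*y + C3*y^2 + C4*y^3 + 7*y^6/1728 + y^5/108


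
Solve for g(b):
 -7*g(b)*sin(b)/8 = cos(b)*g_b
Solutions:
 g(b) = C1*cos(b)^(7/8)


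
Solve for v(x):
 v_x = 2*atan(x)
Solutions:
 v(x) = C1 + 2*x*atan(x) - log(x^2 + 1)


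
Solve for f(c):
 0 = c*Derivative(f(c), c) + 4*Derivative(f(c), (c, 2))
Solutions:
 f(c) = C1 + C2*erf(sqrt(2)*c/4)


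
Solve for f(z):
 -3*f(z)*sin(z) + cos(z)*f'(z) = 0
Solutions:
 f(z) = C1/cos(z)^3


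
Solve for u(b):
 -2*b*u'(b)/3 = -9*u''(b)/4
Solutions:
 u(b) = C1 + C2*erfi(2*sqrt(3)*b/9)


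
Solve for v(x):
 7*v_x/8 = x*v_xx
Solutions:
 v(x) = C1 + C2*x^(15/8)


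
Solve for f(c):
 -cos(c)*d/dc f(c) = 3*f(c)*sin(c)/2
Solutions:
 f(c) = C1*cos(c)^(3/2)


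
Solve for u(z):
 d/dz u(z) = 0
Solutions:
 u(z) = C1


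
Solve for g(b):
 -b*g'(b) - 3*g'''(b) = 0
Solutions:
 g(b) = C1 + Integral(C2*airyai(-3^(2/3)*b/3) + C3*airybi(-3^(2/3)*b/3), b)


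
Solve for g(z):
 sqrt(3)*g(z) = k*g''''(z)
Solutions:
 g(z) = C1*exp(-3^(1/8)*z*(1/k)^(1/4)) + C2*exp(3^(1/8)*z*(1/k)^(1/4)) + C3*exp(-3^(1/8)*I*z*(1/k)^(1/4)) + C4*exp(3^(1/8)*I*z*(1/k)^(1/4))


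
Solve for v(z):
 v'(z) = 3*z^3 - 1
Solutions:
 v(z) = C1 + 3*z^4/4 - z


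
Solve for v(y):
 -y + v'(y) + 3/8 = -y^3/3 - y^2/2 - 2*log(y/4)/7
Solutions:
 v(y) = C1 - y^4/12 - y^3/6 + y^2/2 - 2*y*log(y)/7 - 5*y/56 + 4*y*log(2)/7


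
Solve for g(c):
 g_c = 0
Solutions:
 g(c) = C1


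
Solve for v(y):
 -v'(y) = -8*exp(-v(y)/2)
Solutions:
 v(y) = 2*log(C1 + 4*y)


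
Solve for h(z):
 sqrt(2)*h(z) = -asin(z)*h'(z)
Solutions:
 h(z) = C1*exp(-sqrt(2)*Integral(1/asin(z), z))


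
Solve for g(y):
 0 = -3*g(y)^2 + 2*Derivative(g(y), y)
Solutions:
 g(y) = -2/(C1 + 3*y)


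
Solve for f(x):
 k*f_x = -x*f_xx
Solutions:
 f(x) = C1 + x^(1 - re(k))*(C2*sin(log(x)*Abs(im(k))) + C3*cos(log(x)*im(k)))


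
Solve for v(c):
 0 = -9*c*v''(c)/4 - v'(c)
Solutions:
 v(c) = C1 + C2*c^(5/9)


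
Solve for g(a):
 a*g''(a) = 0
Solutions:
 g(a) = C1 + C2*a


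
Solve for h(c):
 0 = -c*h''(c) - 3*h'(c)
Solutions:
 h(c) = C1 + C2/c^2


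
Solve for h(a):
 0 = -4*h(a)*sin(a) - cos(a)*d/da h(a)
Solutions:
 h(a) = C1*cos(a)^4


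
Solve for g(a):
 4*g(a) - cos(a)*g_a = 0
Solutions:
 g(a) = C1*(sin(a)^2 + 2*sin(a) + 1)/(sin(a)^2 - 2*sin(a) + 1)


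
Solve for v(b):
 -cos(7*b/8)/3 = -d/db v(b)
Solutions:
 v(b) = C1 + 8*sin(7*b/8)/21


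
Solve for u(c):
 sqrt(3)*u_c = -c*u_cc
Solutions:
 u(c) = C1 + C2*c^(1 - sqrt(3))


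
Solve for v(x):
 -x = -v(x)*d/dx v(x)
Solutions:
 v(x) = -sqrt(C1 + x^2)
 v(x) = sqrt(C1 + x^2)


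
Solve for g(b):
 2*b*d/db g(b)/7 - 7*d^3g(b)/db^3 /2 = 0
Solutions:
 g(b) = C1 + Integral(C2*airyai(2^(2/3)*7^(1/3)*b/7) + C3*airybi(2^(2/3)*7^(1/3)*b/7), b)


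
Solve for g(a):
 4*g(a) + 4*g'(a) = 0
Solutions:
 g(a) = C1*exp(-a)


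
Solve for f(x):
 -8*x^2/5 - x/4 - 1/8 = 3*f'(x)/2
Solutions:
 f(x) = C1 - 16*x^3/45 - x^2/12 - x/12


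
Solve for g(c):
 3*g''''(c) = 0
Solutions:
 g(c) = C1 + C2*c + C3*c^2 + C4*c^3


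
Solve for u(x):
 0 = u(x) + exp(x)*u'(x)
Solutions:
 u(x) = C1*exp(exp(-x))


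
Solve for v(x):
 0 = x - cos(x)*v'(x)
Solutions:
 v(x) = C1 + Integral(x/cos(x), x)


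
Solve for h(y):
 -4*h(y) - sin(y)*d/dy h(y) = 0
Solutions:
 h(y) = C1*(cos(y)^2 + 2*cos(y) + 1)/(cos(y)^2 - 2*cos(y) + 1)


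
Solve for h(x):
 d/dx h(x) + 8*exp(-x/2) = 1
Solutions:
 h(x) = C1 + x + 16*exp(-x/2)


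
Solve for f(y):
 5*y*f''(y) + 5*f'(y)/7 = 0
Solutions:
 f(y) = C1 + C2*y^(6/7)


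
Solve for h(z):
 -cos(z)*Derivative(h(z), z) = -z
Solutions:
 h(z) = C1 + Integral(z/cos(z), z)


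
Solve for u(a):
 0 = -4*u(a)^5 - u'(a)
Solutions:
 u(a) = -I*(1/(C1 + 16*a))^(1/4)
 u(a) = I*(1/(C1 + 16*a))^(1/4)
 u(a) = -(1/(C1 + 16*a))^(1/4)
 u(a) = (1/(C1 + 16*a))^(1/4)


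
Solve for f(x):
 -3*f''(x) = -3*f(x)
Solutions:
 f(x) = C1*exp(-x) + C2*exp(x)


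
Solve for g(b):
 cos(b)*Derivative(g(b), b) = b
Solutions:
 g(b) = C1 + Integral(b/cos(b), b)


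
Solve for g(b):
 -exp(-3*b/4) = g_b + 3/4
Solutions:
 g(b) = C1 - 3*b/4 + 4*exp(-3*b/4)/3


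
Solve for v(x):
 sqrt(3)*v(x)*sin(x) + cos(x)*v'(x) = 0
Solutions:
 v(x) = C1*cos(x)^(sqrt(3))


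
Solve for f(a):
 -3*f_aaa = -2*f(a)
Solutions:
 f(a) = C3*exp(2^(1/3)*3^(2/3)*a/3) + (C1*sin(2^(1/3)*3^(1/6)*a/2) + C2*cos(2^(1/3)*3^(1/6)*a/2))*exp(-2^(1/3)*3^(2/3)*a/6)


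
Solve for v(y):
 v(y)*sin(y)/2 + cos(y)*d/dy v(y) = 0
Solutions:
 v(y) = C1*sqrt(cos(y))


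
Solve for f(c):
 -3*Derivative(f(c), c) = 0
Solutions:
 f(c) = C1


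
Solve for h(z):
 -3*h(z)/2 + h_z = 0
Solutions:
 h(z) = C1*exp(3*z/2)


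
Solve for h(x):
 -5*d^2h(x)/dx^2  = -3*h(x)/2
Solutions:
 h(x) = C1*exp(-sqrt(30)*x/10) + C2*exp(sqrt(30)*x/10)


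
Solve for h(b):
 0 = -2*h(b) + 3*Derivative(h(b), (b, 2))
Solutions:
 h(b) = C1*exp(-sqrt(6)*b/3) + C2*exp(sqrt(6)*b/3)


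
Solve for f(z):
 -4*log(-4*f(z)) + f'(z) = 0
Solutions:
 -Integral(1/(log(-_y) + 2*log(2)), (_y, f(z)))/4 = C1 - z


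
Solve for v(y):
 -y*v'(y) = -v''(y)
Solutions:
 v(y) = C1 + C2*erfi(sqrt(2)*y/2)


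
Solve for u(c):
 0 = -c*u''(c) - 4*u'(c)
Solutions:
 u(c) = C1 + C2/c^3


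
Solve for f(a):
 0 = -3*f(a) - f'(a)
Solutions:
 f(a) = C1*exp(-3*a)


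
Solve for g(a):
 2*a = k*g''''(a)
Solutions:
 g(a) = C1 + C2*a + C3*a^2 + C4*a^3 + a^5/(60*k)


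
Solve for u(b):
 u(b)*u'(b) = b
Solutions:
 u(b) = -sqrt(C1 + b^2)
 u(b) = sqrt(C1 + b^2)


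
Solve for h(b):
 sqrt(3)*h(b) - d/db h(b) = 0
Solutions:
 h(b) = C1*exp(sqrt(3)*b)


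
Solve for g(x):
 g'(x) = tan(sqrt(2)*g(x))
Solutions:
 g(x) = sqrt(2)*(pi - asin(C1*exp(sqrt(2)*x)))/2
 g(x) = sqrt(2)*asin(C1*exp(sqrt(2)*x))/2


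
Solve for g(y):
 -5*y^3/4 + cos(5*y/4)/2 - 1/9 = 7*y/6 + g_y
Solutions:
 g(y) = C1 - 5*y^4/16 - 7*y^2/12 - y/9 + 2*sin(5*y/4)/5


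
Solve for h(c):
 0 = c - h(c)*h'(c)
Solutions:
 h(c) = -sqrt(C1 + c^2)
 h(c) = sqrt(C1 + c^2)


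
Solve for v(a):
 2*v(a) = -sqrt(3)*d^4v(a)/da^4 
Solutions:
 v(a) = (C1*sin(2^(3/4)*3^(7/8)*a/6) + C2*cos(2^(3/4)*3^(7/8)*a/6))*exp(-2^(3/4)*3^(7/8)*a/6) + (C3*sin(2^(3/4)*3^(7/8)*a/6) + C4*cos(2^(3/4)*3^(7/8)*a/6))*exp(2^(3/4)*3^(7/8)*a/6)


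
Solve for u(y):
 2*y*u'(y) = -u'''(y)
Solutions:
 u(y) = C1 + Integral(C2*airyai(-2^(1/3)*y) + C3*airybi(-2^(1/3)*y), y)


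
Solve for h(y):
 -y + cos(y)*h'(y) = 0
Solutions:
 h(y) = C1 + Integral(y/cos(y), y)


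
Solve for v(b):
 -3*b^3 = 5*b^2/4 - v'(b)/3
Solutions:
 v(b) = C1 + 9*b^4/4 + 5*b^3/4


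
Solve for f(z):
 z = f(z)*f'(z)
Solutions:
 f(z) = -sqrt(C1 + z^2)
 f(z) = sqrt(C1 + z^2)


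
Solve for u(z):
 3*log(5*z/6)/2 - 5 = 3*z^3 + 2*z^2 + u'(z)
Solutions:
 u(z) = C1 - 3*z^4/4 - 2*z^3/3 + 3*z*log(z)/2 - 13*z/2 - 2*z*log(6) + z*log(5) + z*log(30)/2


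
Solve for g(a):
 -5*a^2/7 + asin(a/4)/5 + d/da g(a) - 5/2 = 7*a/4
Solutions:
 g(a) = C1 + 5*a^3/21 + 7*a^2/8 - a*asin(a/4)/5 + 5*a/2 - sqrt(16 - a^2)/5


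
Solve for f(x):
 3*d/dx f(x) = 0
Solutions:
 f(x) = C1


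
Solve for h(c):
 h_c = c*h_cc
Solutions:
 h(c) = C1 + C2*c^2


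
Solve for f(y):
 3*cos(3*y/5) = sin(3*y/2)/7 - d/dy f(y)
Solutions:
 f(y) = C1 - 5*sin(3*y/5) - 2*cos(3*y/2)/21


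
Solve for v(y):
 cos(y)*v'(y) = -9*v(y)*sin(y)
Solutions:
 v(y) = C1*cos(y)^9


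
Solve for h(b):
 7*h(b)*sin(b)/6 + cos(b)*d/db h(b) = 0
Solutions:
 h(b) = C1*cos(b)^(7/6)


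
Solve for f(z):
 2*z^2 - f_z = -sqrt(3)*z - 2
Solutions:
 f(z) = C1 + 2*z^3/3 + sqrt(3)*z^2/2 + 2*z


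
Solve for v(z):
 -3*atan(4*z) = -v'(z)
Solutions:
 v(z) = C1 + 3*z*atan(4*z) - 3*log(16*z^2 + 1)/8


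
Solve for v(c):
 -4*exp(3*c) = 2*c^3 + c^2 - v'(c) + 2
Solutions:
 v(c) = C1 + c^4/2 + c^3/3 + 2*c + 4*exp(3*c)/3


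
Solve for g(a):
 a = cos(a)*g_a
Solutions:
 g(a) = C1 + Integral(a/cos(a), a)


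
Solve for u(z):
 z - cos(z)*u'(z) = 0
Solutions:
 u(z) = C1 + Integral(z/cos(z), z)


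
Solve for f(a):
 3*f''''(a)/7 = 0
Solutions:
 f(a) = C1 + C2*a + C3*a^2 + C4*a^3


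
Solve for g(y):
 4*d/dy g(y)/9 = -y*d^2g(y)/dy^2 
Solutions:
 g(y) = C1 + C2*y^(5/9)


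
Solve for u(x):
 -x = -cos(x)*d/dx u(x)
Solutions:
 u(x) = C1 + Integral(x/cos(x), x)


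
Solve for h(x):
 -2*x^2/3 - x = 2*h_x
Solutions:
 h(x) = C1 - x^3/9 - x^2/4


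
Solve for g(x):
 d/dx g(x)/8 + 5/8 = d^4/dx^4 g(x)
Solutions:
 g(x) = C1 + C4*exp(x/2) - 5*x + (C2*sin(sqrt(3)*x/4) + C3*cos(sqrt(3)*x/4))*exp(-x/4)


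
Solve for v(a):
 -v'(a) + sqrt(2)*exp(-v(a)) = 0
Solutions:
 v(a) = log(C1 + sqrt(2)*a)


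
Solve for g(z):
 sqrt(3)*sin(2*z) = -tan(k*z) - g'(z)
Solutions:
 g(z) = C1 - Piecewise((-log(cos(k*z))/k, Ne(k, 0)), (0, True)) + sqrt(3)*cos(2*z)/2


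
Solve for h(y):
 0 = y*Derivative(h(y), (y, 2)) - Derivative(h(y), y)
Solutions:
 h(y) = C1 + C2*y^2


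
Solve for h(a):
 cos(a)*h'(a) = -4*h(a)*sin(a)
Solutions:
 h(a) = C1*cos(a)^4


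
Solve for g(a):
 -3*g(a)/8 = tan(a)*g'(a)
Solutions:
 g(a) = C1/sin(a)^(3/8)


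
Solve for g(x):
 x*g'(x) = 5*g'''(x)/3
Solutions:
 g(x) = C1 + Integral(C2*airyai(3^(1/3)*5^(2/3)*x/5) + C3*airybi(3^(1/3)*5^(2/3)*x/5), x)


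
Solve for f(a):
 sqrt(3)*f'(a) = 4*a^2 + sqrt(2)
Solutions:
 f(a) = C1 + 4*sqrt(3)*a^3/9 + sqrt(6)*a/3


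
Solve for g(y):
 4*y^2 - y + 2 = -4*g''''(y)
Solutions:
 g(y) = C1 + C2*y + C3*y^2 + C4*y^3 - y^6/360 + y^5/480 - y^4/48


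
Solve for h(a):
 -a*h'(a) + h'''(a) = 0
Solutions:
 h(a) = C1 + Integral(C2*airyai(a) + C3*airybi(a), a)


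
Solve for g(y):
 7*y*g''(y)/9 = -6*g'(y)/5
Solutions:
 g(y) = C1 + C2/y^(19/35)


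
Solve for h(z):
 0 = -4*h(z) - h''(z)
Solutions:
 h(z) = C1*sin(2*z) + C2*cos(2*z)


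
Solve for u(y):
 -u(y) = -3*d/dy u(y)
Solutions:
 u(y) = C1*exp(y/3)


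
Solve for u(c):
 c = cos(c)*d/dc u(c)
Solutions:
 u(c) = C1 + Integral(c/cos(c), c)


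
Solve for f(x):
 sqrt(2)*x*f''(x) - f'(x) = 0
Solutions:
 f(x) = C1 + C2*x^(sqrt(2)/2 + 1)


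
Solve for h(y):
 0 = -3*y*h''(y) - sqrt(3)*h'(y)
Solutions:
 h(y) = C1 + C2*y^(1 - sqrt(3)/3)


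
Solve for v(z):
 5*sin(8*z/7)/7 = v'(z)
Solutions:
 v(z) = C1 - 5*cos(8*z/7)/8


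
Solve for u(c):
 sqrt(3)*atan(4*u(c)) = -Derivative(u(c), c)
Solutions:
 Integral(1/atan(4*_y), (_y, u(c))) = C1 - sqrt(3)*c


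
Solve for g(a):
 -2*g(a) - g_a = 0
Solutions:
 g(a) = C1*exp(-2*a)


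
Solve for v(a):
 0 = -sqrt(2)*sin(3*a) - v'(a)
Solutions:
 v(a) = C1 + sqrt(2)*cos(3*a)/3


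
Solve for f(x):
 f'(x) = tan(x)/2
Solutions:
 f(x) = C1 - log(cos(x))/2


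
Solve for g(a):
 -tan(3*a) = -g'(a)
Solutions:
 g(a) = C1 - log(cos(3*a))/3


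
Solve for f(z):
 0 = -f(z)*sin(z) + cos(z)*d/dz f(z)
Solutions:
 f(z) = C1/cos(z)


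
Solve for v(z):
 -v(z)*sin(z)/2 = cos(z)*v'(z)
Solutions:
 v(z) = C1*sqrt(cos(z))


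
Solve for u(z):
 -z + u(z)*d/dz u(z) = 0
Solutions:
 u(z) = -sqrt(C1 + z^2)
 u(z) = sqrt(C1 + z^2)


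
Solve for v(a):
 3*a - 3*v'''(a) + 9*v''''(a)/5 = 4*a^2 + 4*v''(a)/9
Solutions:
 v(a) = C1 + C2*a + C3*exp(a*(15 - sqrt(305))/18) + C4*exp(a*(15 + sqrt(305))/18) - 3*a^4/4 + 171*a^3/8 - 75087*a^2/160


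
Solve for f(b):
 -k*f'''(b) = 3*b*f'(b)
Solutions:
 f(b) = C1 + Integral(C2*airyai(3^(1/3)*b*(-1/k)^(1/3)) + C3*airybi(3^(1/3)*b*(-1/k)^(1/3)), b)


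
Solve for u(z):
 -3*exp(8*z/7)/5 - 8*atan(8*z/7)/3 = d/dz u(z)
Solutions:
 u(z) = C1 - 8*z*atan(8*z/7)/3 - 21*exp(8*z/7)/40 + 7*log(64*z^2 + 49)/6


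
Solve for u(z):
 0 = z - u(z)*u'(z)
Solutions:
 u(z) = -sqrt(C1 + z^2)
 u(z) = sqrt(C1 + z^2)


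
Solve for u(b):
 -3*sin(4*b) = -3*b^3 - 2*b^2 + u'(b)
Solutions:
 u(b) = C1 + 3*b^4/4 + 2*b^3/3 + 3*cos(4*b)/4


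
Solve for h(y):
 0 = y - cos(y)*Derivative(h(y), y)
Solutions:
 h(y) = C1 + Integral(y/cos(y), y)


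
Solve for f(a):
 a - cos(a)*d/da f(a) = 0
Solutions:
 f(a) = C1 + Integral(a/cos(a), a)


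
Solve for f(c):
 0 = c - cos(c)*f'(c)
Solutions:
 f(c) = C1 + Integral(c/cos(c), c)


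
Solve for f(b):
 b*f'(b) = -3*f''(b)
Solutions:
 f(b) = C1 + C2*erf(sqrt(6)*b/6)


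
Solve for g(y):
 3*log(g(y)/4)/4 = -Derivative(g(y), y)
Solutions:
 -4*Integral(1/(-log(_y) + 2*log(2)), (_y, g(y)))/3 = C1 - y


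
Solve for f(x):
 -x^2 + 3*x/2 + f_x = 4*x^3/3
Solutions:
 f(x) = C1 + x^4/3 + x^3/3 - 3*x^2/4


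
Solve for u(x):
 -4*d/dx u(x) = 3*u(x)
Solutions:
 u(x) = C1*exp(-3*x/4)


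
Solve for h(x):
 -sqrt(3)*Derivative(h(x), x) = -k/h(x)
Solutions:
 h(x) = -sqrt(C1 + 6*sqrt(3)*k*x)/3
 h(x) = sqrt(C1 + 6*sqrt(3)*k*x)/3


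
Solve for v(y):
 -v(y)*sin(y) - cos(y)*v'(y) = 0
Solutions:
 v(y) = C1*cos(y)


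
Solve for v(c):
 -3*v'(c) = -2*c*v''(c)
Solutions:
 v(c) = C1 + C2*c^(5/2)


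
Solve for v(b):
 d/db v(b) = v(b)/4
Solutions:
 v(b) = C1*exp(b/4)


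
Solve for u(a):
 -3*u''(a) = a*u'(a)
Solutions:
 u(a) = C1 + C2*erf(sqrt(6)*a/6)


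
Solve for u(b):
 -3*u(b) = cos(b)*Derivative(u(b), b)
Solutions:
 u(b) = C1*(sin(b) - 1)^(3/2)/(sin(b) + 1)^(3/2)


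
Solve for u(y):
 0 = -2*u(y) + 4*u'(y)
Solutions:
 u(y) = C1*exp(y/2)


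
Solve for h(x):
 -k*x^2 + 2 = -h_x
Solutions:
 h(x) = C1 + k*x^3/3 - 2*x


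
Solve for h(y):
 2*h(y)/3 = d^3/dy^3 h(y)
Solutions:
 h(y) = C3*exp(2^(1/3)*3^(2/3)*y/3) + (C1*sin(2^(1/3)*3^(1/6)*y/2) + C2*cos(2^(1/3)*3^(1/6)*y/2))*exp(-2^(1/3)*3^(2/3)*y/6)


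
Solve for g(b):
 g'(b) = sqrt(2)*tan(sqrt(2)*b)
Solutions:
 g(b) = C1 - log(cos(sqrt(2)*b))


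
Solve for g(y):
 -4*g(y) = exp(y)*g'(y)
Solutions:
 g(y) = C1*exp(4*exp(-y))


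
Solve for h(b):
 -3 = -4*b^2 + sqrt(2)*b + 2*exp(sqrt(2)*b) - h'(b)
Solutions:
 h(b) = C1 - 4*b^3/3 + sqrt(2)*b^2/2 + 3*b + sqrt(2)*exp(sqrt(2)*b)


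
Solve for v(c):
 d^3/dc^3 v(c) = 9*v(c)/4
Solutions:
 v(c) = C3*exp(2^(1/3)*3^(2/3)*c/2) + (C1*sin(3*2^(1/3)*3^(1/6)*c/4) + C2*cos(3*2^(1/3)*3^(1/6)*c/4))*exp(-2^(1/3)*3^(2/3)*c/4)


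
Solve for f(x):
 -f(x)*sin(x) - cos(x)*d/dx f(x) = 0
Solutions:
 f(x) = C1*cos(x)


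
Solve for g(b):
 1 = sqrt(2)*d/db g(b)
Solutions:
 g(b) = C1 + sqrt(2)*b/2


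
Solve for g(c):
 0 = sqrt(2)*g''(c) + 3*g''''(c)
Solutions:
 g(c) = C1 + C2*c + C3*sin(2^(1/4)*sqrt(3)*c/3) + C4*cos(2^(1/4)*sqrt(3)*c/3)


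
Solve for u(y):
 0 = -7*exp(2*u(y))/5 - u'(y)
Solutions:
 u(y) = log(-sqrt(1/(C1 + 7*y))) - log(2) + log(10)/2
 u(y) = log(1/(C1 + 7*y))/2 - log(2) + log(10)/2


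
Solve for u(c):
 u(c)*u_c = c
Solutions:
 u(c) = -sqrt(C1 + c^2)
 u(c) = sqrt(C1 + c^2)


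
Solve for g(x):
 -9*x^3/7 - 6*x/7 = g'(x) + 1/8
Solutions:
 g(x) = C1 - 9*x^4/28 - 3*x^2/7 - x/8


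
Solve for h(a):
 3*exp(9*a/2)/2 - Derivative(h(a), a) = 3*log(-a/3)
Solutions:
 h(a) = C1 - 3*a*log(-a) + 3*a*(1 + log(3)) + exp(9*a/2)/3


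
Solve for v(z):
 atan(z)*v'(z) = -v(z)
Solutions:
 v(z) = C1*exp(-Integral(1/atan(z), z))


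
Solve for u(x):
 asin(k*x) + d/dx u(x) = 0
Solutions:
 u(x) = C1 - Piecewise((x*asin(k*x) + sqrt(-k^2*x^2 + 1)/k, Ne(k, 0)), (0, True))


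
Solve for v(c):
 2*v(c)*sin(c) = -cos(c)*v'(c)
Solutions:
 v(c) = C1*cos(c)^2


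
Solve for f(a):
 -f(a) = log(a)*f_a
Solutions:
 f(a) = C1*exp(-li(a))


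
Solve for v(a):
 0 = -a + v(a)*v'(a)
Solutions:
 v(a) = -sqrt(C1 + a^2)
 v(a) = sqrt(C1 + a^2)


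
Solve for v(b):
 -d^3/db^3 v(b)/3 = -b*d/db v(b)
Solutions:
 v(b) = C1 + Integral(C2*airyai(3^(1/3)*b) + C3*airybi(3^(1/3)*b), b)


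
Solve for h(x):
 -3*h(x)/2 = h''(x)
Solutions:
 h(x) = C1*sin(sqrt(6)*x/2) + C2*cos(sqrt(6)*x/2)


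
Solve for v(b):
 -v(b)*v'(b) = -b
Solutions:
 v(b) = -sqrt(C1 + b^2)
 v(b) = sqrt(C1 + b^2)


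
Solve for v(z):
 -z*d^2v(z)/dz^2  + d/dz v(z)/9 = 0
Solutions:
 v(z) = C1 + C2*z^(10/9)


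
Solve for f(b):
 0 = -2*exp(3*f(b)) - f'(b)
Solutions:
 f(b) = log((-3^(2/3) - 3*3^(1/6)*I)*(1/(C1 + 2*b))^(1/3)/6)
 f(b) = log((-3^(2/3) + 3*3^(1/6)*I)*(1/(C1 + 2*b))^(1/3)/6)
 f(b) = log(1/(C1 + 6*b))/3


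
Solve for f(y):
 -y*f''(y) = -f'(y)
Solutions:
 f(y) = C1 + C2*y^2


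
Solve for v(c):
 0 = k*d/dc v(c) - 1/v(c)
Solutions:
 v(c) = -sqrt(C1 + 2*c/k)
 v(c) = sqrt(C1 + 2*c/k)


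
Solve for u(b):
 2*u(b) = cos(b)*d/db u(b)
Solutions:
 u(b) = C1*(sin(b) + 1)/(sin(b) - 1)


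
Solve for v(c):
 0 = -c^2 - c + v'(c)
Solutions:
 v(c) = C1 + c^3/3 + c^2/2


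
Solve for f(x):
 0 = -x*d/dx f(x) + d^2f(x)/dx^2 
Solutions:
 f(x) = C1 + C2*erfi(sqrt(2)*x/2)


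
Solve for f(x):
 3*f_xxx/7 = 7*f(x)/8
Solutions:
 f(x) = C3*exp(21^(2/3)*x/6) + (C1*sin(3^(1/6)*7^(2/3)*x/4) + C2*cos(3^(1/6)*7^(2/3)*x/4))*exp(-21^(2/3)*x/12)


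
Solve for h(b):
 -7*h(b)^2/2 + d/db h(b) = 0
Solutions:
 h(b) = -2/(C1 + 7*b)


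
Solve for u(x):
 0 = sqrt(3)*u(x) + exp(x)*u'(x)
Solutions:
 u(x) = C1*exp(sqrt(3)*exp(-x))


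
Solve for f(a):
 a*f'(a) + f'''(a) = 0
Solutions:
 f(a) = C1 + Integral(C2*airyai(-a) + C3*airybi(-a), a)


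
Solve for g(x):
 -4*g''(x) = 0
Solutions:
 g(x) = C1 + C2*x


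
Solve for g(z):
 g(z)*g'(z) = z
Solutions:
 g(z) = -sqrt(C1 + z^2)
 g(z) = sqrt(C1 + z^2)


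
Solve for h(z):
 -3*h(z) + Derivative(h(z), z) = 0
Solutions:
 h(z) = C1*exp(3*z)


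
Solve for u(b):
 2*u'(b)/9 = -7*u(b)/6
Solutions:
 u(b) = C1*exp(-21*b/4)


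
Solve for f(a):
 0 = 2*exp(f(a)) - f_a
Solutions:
 f(a) = log(-1/(C1 + 2*a))


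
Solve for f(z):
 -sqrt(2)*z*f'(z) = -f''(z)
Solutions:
 f(z) = C1 + C2*erfi(2^(3/4)*z/2)


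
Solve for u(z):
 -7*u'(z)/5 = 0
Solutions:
 u(z) = C1


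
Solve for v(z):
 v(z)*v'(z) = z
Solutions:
 v(z) = -sqrt(C1 + z^2)
 v(z) = sqrt(C1 + z^2)


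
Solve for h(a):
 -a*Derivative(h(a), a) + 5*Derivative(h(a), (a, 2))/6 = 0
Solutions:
 h(a) = C1 + C2*erfi(sqrt(15)*a/5)


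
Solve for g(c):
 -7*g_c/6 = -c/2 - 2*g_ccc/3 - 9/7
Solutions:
 g(c) = C1 + C2*exp(-sqrt(7)*c/2) + C3*exp(sqrt(7)*c/2) + 3*c^2/14 + 54*c/49


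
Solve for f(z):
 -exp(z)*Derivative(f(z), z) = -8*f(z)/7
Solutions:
 f(z) = C1*exp(-8*exp(-z)/7)


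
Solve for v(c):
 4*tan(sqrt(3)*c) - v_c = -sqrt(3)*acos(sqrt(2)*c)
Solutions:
 v(c) = C1 + sqrt(3)*(c*acos(sqrt(2)*c) - sqrt(2)*sqrt(1 - 2*c^2)/2) - 4*sqrt(3)*log(cos(sqrt(3)*c))/3


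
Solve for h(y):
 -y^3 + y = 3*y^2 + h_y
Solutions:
 h(y) = C1 - y^4/4 - y^3 + y^2/2


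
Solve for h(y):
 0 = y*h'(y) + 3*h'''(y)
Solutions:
 h(y) = C1 + Integral(C2*airyai(-3^(2/3)*y/3) + C3*airybi(-3^(2/3)*y/3), y)


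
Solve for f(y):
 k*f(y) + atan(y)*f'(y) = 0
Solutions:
 f(y) = C1*exp(-k*Integral(1/atan(y), y))


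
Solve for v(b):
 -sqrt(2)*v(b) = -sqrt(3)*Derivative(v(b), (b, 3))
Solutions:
 v(b) = C3*exp(2^(1/6)*3^(5/6)*b/3) + (C1*sin(2^(1/6)*3^(1/3)*b/2) + C2*cos(2^(1/6)*3^(1/3)*b/2))*exp(-2^(1/6)*3^(5/6)*b/6)


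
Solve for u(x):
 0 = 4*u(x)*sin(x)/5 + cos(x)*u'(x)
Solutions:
 u(x) = C1*cos(x)^(4/5)


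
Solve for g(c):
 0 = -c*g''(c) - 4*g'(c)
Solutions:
 g(c) = C1 + C2/c^3


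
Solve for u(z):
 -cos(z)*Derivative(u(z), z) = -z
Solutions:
 u(z) = C1 + Integral(z/cos(z), z)


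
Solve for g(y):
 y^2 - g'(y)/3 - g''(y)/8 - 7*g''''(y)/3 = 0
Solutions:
 g(y) = C1 + C2*exp(-14^(1/3)*y*(-(112 + sqrt(12558))^(1/3) + 14^(1/3)/(112 + sqrt(12558))^(1/3))/56)*sin(14^(1/3)*sqrt(3)*y*(14^(1/3)/(112 + sqrt(12558))^(1/3) + (112 + sqrt(12558))^(1/3))/56) + C3*exp(-14^(1/3)*y*(-(112 + sqrt(12558))^(1/3) + 14^(1/3)/(112 + sqrt(12558))^(1/3))/56)*cos(14^(1/3)*sqrt(3)*y*(14^(1/3)/(112 + sqrt(12558))^(1/3) + (112 + sqrt(12558))^(1/3))/56) + C4*exp(14^(1/3)*y*(-(112 + sqrt(12558))^(1/3) + 14^(1/3)/(112 + sqrt(12558))^(1/3))/28) + y^3 - 9*y^2/8 + 27*y/32


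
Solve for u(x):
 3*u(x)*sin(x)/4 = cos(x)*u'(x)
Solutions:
 u(x) = C1/cos(x)^(3/4)


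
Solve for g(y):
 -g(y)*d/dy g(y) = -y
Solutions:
 g(y) = -sqrt(C1 + y^2)
 g(y) = sqrt(C1 + y^2)


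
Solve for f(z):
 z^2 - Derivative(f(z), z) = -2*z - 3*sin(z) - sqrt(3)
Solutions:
 f(z) = C1 + z^3/3 + z^2 + sqrt(3)*z - 3*cos(z)


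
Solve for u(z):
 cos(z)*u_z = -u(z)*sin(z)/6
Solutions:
 u(z) = C1*cos(z)^(1/6)


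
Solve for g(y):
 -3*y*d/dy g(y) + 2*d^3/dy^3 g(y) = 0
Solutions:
 g(y) = C1 + Integral(C2*airyai(2^(2/3)*3^(1/3)*y/2) + C3*airybi(2^(2/3)*3^(1/3)*y/2), y)


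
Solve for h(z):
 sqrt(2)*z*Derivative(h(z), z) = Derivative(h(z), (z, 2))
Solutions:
 h(z) = C1 + C2*erfi(2^(3/4)*z/2)


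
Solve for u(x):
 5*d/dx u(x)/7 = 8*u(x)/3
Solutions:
 u(x) = C1*exp(56*x/15)


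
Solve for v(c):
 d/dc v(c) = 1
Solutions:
 v(c) = C1 + c


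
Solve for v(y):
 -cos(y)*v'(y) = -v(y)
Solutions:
 v(y) = C1*sqrt(sin(y) + 1)/sqrt(sin(y) - 1)


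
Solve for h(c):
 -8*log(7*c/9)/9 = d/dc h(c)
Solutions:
 h(c) = C1 - 8*c*log(c)/9 - 8*c*log(7)/9 + 8*c/9 + 16*c*log(3)/9


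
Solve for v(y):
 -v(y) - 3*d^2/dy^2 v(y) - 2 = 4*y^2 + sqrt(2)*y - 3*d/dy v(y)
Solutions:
 v(y) = -4*y^2 - 24*y - sqrt(2)*y + (C1*sin(sqrt(3)*y/6) + C2*cos(sqrt(3)*y/6))*exp(y/2) - 50 - 3*sqrt(2)


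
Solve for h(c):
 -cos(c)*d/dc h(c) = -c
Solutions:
 h(c) = C1 + Integral(c/cos(c), c)


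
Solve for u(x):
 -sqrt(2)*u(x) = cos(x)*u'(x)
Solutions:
 u(x) = C1*(sin(x) - 1)^(sqrt(2)/2)/(sin(x) + 1)^(sqrt(2)/2)


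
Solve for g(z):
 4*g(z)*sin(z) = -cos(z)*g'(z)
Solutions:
 g(z) = C1*cos(z)^4


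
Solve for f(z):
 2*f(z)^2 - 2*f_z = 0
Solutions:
 f(z) = -1/(C1 + z)


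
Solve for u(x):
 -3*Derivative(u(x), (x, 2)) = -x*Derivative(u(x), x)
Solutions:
 u(x) = C1 + C2*erfi(sqrt(6)*x/6)


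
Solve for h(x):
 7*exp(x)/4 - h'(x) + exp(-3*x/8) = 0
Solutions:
 h(x) = C1 + 7*exp(x)/4 - 8*exp(-3*x/8)/3


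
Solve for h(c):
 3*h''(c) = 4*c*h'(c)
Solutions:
 h(c) = C1 + C2*erfi(sqrt(6)*c/3)


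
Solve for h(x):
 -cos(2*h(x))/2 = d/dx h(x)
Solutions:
 h(x) = -asin((C1 + exp(2*x))/(C1 - exp(2*x)))/2 + pi/2
 h(x) = asin((C1 + exp(2*x))/(C1 - exp(2*x)))/2


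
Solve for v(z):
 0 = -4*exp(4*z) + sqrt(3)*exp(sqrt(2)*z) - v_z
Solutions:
 v(z) = C1 - exp(4*z) + sqrt(6)*exp(sqrt(2)*z)/2


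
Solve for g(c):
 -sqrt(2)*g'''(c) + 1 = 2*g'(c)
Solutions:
 g(c) = C1 + C2*sin(2^(1/4)*c) + C3*cos(2^(1/4)*c) + c/2


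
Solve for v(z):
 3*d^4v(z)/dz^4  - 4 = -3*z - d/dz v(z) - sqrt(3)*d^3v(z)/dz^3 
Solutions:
 v(z) = C1 + C2*exp(z*(-4*sqrt(3) + 2*18^(1/3)/(2*sqrt(3) + 81 + sqrt(-12 + (2*sqrt(3) + 81)^2))^(1/3) + 12^(1/3)*(2*sqrt(3) + 81 + sqrt(-12 + (2*sqrt(3) + 81)^2))^(1/3))/36)*sin(2^(1/3)*3^(1/6)*z*(-2^(1/3)*3^(2/3)*(2*sqrt(3) + 81 + 9*sqrt(-4/27 + (2*sqrt(3)/9 + 9)^2))^(1/3) + 6/(2*sqrt(3) + 81 + 9*sqrt(-4/27 + (2*sqrt(3)/9 + 9)^2))^(1/3))/36) + C3*exp(z*(-4*sqrt(3) + 2*18^(1/3)/(2*sqrt(3) + 81 + sqrt(-12 + (2*sqrt(3) + 81)^2))^(1/3) + 12^(1/3)*(2*sqrt(3) + 81 + sqrt(-12 + (2*sqrt(3) + 81)^2))^(1/3))/36)*cos(2^(1/3)*3^(1/6)*z*(-2^(1/3)*3^(2/3)*(2*sqrt(3) + 81 + 9*sqrt(-4/27 + (2*sqrt(3)/9 + 9)^2))^(1/3) + 6/(2*sqrt(3) + 81 + 9*sqrt(-4/27 + (2*sqrt(3)/9 + 9)^2))^(1/3))/36) + C4*exp(-z*(2*18^(1/3)/(2*sqrt(3) + 81 + sqrt(-12 + (2*sqrt(3) + 81)^2))^(1/3) + 2*sqrt(3) + 12^(1/3)*(2*sqrt(3) + 81 + sqrt(-12 + (2*sqrt(3) + 81)^2))^(1/3))/18) - 3*z^2/2 + 4*z
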